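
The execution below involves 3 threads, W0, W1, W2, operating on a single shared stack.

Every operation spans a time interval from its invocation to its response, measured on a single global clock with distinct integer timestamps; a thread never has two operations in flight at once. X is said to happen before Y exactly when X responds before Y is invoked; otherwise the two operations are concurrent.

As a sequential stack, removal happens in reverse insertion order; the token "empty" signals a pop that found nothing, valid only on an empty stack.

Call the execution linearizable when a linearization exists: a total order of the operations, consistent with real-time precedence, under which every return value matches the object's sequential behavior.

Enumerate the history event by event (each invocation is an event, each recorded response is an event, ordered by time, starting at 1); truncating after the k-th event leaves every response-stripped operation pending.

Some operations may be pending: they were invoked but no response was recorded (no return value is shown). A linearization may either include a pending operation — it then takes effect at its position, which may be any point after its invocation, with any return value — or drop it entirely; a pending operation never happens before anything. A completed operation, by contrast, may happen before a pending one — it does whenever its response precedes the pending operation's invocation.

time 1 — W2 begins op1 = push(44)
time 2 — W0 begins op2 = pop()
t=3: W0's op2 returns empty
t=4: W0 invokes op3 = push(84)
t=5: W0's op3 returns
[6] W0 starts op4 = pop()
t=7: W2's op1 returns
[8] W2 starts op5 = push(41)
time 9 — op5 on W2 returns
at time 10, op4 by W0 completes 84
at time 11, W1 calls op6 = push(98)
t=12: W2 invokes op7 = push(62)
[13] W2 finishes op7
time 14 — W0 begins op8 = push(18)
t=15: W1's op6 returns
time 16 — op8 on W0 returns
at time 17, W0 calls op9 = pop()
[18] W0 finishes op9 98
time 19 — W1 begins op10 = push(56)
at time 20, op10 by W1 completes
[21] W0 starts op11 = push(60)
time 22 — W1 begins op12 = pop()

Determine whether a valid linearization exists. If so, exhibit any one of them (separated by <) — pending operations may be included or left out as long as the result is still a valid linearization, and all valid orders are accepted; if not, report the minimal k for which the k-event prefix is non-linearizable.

1. op2 pop() → empty, leaving stack <>
2. op1 push(44), leaving stack <44>
3. op3 push(84), leaving stack <44,84>
4. op4 pop() → 84, leaving stack <44>
5. op5 push(41), leaving stack <44,41>
6. op7 push(62), leaving stack <44,41,62>
7. op8 push(18), leaving stack <44,41,62,18>
8. op6 push(98), leaving stack <44,41,62,18,98>
9. op9 pop() → 98, leaving stack <44,41,62,18>
10. op10 push(56), leaving stack <44,41,62,18,56>

linearizable — witness: op2 < op1 < op3 < op4 < op5 < op7 < op8 < op6 < op9 < op10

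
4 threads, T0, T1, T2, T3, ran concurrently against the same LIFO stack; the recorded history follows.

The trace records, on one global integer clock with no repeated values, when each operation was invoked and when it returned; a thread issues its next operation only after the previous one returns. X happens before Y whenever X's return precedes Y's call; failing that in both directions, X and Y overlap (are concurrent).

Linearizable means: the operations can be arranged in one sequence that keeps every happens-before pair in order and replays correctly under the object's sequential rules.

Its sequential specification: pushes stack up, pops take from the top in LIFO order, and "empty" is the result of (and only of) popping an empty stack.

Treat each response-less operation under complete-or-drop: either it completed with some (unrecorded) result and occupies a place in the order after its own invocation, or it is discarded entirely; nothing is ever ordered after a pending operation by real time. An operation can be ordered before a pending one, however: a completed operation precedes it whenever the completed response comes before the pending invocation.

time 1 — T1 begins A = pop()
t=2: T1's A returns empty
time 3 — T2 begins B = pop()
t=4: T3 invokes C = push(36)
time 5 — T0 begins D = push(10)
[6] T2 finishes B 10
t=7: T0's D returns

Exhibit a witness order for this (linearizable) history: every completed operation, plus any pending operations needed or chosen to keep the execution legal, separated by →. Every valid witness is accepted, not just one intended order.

after step 1 (A pop() → empty): stack <>
after step 2 (C push(36) (pending, included)): stack <36>
after step 3 (D push(10)): stack <36,10>
after step 4 (B pop() → 10): stack <36>

A → C → D → B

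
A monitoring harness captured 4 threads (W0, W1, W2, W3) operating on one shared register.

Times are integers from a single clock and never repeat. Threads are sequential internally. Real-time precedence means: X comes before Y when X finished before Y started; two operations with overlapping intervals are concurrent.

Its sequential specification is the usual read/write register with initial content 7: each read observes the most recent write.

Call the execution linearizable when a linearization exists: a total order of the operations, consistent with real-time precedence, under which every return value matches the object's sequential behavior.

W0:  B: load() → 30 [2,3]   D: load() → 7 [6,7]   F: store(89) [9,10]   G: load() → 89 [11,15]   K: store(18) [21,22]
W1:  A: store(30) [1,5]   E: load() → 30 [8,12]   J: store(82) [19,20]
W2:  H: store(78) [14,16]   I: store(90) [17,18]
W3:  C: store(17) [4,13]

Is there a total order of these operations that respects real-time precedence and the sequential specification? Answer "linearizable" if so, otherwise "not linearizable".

not linearizable

events 1..6 are fine; event 7 — the response of D at time 7 — makes the prefix non-linearizable
2 orders of the 3 completed register ops respect real time; none is legal
include/drop combinations of the 1 pending operation (C) were all tried; none helps
sample order A, B, D (pending dropped) stalls at step 3 — D load() → 7 has no legal effect
sample order B, A, D (pending dropped) stalls at step 1 — B load() → 30 has no legal effect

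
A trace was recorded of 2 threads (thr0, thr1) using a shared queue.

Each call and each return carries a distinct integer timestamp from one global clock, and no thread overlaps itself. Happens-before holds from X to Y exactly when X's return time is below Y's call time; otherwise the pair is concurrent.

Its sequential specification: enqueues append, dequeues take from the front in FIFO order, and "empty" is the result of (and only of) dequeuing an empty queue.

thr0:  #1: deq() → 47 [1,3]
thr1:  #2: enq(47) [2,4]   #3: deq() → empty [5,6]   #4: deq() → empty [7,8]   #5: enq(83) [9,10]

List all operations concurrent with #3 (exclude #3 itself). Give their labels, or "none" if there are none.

none

#3 spans [5,6]; an op avoiding the whole window 5..6 is ordered, any other is concurrent
#1 [1,3]: before
#2 [2,4]: before
#4 [7,8]: after
#5 [9,10]: after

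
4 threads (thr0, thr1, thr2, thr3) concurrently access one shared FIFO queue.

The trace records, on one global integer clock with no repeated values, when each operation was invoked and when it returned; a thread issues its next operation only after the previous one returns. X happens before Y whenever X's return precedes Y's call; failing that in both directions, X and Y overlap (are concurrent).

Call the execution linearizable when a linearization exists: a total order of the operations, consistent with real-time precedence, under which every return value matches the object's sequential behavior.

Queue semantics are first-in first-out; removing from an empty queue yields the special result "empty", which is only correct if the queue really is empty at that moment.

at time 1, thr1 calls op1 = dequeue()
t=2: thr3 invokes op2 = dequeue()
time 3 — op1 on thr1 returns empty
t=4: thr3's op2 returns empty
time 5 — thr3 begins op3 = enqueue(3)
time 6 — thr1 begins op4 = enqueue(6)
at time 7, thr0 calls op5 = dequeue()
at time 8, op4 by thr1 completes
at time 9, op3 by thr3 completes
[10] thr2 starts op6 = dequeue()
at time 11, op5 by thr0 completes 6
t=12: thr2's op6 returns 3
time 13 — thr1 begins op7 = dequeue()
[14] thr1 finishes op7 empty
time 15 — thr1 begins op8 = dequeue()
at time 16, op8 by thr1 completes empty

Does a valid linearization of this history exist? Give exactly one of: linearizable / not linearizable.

linearizable

one valid linearization: op1, op2, op3, op4, op6, op5, op7, op8
1. op1 dequeue() → empty, leaving queue <>
2. op2 dequeue() → empty, leaving queue <>
3. op3 enqueue(3), leaving queue <3>
4. op4 enqueue(6), leaving queue <3,6>
5. op6 dequeue() → 3, leaving queue <6>
6. op5 dequeue() → 6, leaving queue <>
7. op7 dequeue() → empty, leaving queue <>
8. op8 dequeue() → empty, leaving queue <>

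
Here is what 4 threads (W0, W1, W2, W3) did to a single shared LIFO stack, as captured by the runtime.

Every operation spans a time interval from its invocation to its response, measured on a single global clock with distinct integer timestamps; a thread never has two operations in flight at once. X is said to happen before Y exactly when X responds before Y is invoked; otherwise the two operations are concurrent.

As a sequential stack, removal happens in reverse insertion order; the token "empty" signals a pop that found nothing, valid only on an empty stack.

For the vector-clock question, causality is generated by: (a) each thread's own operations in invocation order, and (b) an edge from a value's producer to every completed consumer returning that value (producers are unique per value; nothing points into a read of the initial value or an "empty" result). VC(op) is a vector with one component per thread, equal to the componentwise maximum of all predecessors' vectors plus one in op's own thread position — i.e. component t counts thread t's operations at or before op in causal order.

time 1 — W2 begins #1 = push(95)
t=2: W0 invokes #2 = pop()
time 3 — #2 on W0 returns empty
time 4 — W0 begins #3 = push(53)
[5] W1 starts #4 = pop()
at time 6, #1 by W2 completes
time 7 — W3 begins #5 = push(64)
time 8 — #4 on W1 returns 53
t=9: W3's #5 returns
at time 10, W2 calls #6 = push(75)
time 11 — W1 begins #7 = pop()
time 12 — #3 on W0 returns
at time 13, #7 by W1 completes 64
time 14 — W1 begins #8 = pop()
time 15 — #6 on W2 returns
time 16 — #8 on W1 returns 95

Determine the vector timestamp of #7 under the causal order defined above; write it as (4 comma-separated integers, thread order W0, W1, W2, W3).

root op #5, invoked 7: fresh clock plus W3's own tick → (0, 0, 0, 1)
root op #1, invoked 1: fresh clock plus W2's own tick → (0, 0, 1, 0)
root op #2, invoked 2: fresh clock plus W0's own tick → (1, 0, 0, 0)
invoked at 10, #6 merges VC(#1)=(0, 0, 1, 0) and bumps W2's slot → (0, 0, 2, 0)
invoked at 4, #3 merges VC(#2)=(1, 0, 0, 0) and bumps W0's slot → (2, 0, 0, 0)
invoked at 5, #4 merges VC(#3)=(2, 0, 0, 0) and bumps W1's slot → (2, 1, 0, 0)
invoked at 11, #7 merges VC(#4)=(2, 1, 0, 0), VC(#5)=(0, 0, 0, 1) and bumps W1's slot → (2, 2, 0, 1)
invoked at 14, #8 merges VC(#1)=(0, 0, 1, 0), VC(#7)=(2, 2, 0, 1) and bumps W1's slot → (2, 3, 1, 1)
target: VC(#7) = (2, 2, 0, 1)

(2, 2, 0, 1)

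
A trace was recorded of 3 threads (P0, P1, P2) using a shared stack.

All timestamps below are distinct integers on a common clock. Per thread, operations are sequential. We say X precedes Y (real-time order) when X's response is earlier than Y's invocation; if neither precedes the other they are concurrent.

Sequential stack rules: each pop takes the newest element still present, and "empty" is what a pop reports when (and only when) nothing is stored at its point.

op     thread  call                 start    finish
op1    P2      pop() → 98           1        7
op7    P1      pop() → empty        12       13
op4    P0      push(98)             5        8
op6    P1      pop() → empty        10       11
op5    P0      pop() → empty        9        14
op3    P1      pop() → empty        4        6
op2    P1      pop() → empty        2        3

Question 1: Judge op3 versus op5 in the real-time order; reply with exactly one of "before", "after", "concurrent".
Answer: before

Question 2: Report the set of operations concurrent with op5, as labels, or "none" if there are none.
Answer: op6, op7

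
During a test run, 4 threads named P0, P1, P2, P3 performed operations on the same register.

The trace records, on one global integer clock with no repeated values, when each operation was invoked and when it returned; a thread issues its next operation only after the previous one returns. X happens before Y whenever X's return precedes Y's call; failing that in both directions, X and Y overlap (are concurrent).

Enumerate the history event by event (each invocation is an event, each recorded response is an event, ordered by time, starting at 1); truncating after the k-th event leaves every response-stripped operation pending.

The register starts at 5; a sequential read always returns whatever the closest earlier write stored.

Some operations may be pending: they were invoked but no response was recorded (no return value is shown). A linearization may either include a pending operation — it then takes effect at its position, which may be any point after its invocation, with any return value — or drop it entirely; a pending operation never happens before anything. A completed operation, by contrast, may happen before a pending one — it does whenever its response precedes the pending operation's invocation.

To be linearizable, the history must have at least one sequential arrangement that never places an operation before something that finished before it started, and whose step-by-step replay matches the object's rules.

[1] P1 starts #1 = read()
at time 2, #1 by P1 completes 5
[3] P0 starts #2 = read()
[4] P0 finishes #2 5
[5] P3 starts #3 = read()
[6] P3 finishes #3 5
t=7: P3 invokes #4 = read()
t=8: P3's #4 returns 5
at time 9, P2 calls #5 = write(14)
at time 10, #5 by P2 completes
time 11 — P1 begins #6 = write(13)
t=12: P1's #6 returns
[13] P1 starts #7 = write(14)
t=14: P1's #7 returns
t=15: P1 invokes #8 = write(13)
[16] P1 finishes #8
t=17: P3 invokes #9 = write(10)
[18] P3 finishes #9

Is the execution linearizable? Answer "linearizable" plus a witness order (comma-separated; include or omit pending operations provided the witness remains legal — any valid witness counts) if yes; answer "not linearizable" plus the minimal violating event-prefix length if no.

linearizable — witness: #1, #2, #3, #4, #5, #6, #7, #8, #9

after step 1 (#1 read() → 5): value 5
after step 2 (#2 read() → 5): value 5
after step 3 (#3 read() → 5): value 5
after step 4 (#4 read() → 5): value 5
after step 5 (#5 write(14)): value 14
after step 6 (#6 write(13)): value 13
after step 7 (#7 write(14)): value 14
after step 8 (#8 write(13)): value 13
after step 9 (#9 write(10)): value 10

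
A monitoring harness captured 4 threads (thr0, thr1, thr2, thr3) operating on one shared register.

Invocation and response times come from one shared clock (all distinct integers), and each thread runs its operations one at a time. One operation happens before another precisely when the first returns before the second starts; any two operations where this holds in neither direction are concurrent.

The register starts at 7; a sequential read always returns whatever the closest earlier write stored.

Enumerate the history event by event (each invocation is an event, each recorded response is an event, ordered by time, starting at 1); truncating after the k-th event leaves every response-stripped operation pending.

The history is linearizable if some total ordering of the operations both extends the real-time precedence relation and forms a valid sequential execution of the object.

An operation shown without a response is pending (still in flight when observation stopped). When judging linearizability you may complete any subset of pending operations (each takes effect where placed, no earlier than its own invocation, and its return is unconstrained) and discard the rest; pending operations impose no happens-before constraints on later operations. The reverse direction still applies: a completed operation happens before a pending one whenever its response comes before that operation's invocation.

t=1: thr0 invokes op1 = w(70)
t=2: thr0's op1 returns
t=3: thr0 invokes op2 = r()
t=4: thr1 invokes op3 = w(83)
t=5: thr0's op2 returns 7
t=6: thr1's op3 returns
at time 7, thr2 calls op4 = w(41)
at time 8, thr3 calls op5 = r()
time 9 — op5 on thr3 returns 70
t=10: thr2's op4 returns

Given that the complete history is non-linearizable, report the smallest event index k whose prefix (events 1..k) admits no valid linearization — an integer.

a valid linearization of events 1..4 exists, for instance op1:
after step 1 (op1 w(70)): value 70
include event 5 — op2 responding at 5 — and every candidate order breaks
completion choices over the 1 pending operation (op3) were checked; none helps
one such order, op1, op2 (pending dropped), breaks at step 2 where op2 r() → 7 is illegal

5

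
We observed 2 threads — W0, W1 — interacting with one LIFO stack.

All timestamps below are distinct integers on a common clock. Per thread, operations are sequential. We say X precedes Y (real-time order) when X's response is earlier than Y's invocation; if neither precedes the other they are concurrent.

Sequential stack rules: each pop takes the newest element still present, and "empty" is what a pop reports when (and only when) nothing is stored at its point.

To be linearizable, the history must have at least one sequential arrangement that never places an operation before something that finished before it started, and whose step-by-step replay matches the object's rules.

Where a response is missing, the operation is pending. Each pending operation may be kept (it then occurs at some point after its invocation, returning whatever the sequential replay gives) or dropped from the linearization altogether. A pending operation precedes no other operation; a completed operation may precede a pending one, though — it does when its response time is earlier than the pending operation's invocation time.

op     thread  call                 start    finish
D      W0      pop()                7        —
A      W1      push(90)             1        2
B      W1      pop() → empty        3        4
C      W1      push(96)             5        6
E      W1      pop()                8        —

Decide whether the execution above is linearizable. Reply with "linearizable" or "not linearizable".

not linearizable

cut after 3 events: linearizable; cut after 4 events (B responds, time 4): not linearizable
exhaustive check: the 2 completed LIFO stack ops admit one real-time order; illegal
take A, B: step 2 already fails, because B pop() → empty cannot occur there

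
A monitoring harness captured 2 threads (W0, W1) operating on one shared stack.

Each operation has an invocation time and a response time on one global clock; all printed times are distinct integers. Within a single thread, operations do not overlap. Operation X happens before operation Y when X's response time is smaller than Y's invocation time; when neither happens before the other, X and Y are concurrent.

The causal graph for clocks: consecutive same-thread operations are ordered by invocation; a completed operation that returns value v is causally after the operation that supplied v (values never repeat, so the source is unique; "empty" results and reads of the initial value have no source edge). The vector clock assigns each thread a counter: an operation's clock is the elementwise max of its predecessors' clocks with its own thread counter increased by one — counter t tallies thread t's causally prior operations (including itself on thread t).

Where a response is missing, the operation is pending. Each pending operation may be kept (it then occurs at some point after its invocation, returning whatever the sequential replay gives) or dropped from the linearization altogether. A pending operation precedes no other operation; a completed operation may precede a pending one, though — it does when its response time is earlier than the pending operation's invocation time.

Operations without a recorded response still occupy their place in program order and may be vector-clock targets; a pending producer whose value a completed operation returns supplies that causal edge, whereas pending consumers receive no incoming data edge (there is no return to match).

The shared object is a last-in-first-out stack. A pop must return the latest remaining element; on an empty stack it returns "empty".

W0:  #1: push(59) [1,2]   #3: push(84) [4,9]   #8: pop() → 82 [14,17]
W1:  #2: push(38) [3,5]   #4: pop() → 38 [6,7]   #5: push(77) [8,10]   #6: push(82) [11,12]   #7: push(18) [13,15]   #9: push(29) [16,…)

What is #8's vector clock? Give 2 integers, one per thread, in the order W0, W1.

(3, 4)

no predecessors for #2 (invoked 3): W1 increments from zero → (0, 1)
no predecessors for #1 (invoked 1): W0 increments from zero → (1, 0)
from VC(#2)=(0, 1), #4 (invoked 6) maxes components and bumps W1 → (0, 2)
from VC(#1)=(1, 0), #3 (invoked 4) maxes components and bumps W0 → (2, 0)
from VC(#4)=(0, 2), #5 (invoked 8) maxes components and bumps W1 → (0, 3)
from VC(#5)=(0, 3), #6 (invoked 11) maxes components and bumps W1 → (0, 4)
from VC(#6)=(0, 4), #7 (invoked 13) maxes components and bumps W1 → (0, 5)
from VC(#7)=(0, 5), #9 (invoked 16) maxes components and bumps W1 → (0, 6)
from VC(#3)=(2, 0), VC(#6)=(0, 4), #8 (invoked 14) maxes components and bumps W0 → (3, 4)
target: VC(#8) = (3, 4)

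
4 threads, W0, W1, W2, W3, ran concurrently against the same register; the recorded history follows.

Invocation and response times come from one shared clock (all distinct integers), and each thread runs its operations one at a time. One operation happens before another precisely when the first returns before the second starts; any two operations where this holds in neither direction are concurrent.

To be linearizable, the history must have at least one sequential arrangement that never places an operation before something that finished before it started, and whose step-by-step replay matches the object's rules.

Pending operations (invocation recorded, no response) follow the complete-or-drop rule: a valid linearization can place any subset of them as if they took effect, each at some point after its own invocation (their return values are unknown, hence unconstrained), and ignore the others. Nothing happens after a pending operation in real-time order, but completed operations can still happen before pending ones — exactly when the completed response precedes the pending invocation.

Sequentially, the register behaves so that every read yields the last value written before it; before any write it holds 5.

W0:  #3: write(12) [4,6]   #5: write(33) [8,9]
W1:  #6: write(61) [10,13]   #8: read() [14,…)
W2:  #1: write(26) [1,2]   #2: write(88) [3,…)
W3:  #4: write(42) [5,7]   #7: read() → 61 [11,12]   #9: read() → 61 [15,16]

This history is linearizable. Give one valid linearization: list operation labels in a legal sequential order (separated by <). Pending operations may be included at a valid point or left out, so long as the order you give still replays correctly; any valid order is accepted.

after step 1 (#1 write(26)): value 26
after step 2 (#2 write(88) (pending, included)): value 88
after step 3 (#3 write(12)): value 12
after step 4 (#4 write(42)): value 42
after step 5 (#5 write(33)): value 33
after step 6 (#6 write(61)): value 61
after step 7 (#7 read() → 61): value 61
after step 8 (#8 read() (pending, included)): value 61
after step 9 (#9 read() → 61): value 61

#1 < #2 < #3 < #4 < #5 < #6 < #7 < #8 < #9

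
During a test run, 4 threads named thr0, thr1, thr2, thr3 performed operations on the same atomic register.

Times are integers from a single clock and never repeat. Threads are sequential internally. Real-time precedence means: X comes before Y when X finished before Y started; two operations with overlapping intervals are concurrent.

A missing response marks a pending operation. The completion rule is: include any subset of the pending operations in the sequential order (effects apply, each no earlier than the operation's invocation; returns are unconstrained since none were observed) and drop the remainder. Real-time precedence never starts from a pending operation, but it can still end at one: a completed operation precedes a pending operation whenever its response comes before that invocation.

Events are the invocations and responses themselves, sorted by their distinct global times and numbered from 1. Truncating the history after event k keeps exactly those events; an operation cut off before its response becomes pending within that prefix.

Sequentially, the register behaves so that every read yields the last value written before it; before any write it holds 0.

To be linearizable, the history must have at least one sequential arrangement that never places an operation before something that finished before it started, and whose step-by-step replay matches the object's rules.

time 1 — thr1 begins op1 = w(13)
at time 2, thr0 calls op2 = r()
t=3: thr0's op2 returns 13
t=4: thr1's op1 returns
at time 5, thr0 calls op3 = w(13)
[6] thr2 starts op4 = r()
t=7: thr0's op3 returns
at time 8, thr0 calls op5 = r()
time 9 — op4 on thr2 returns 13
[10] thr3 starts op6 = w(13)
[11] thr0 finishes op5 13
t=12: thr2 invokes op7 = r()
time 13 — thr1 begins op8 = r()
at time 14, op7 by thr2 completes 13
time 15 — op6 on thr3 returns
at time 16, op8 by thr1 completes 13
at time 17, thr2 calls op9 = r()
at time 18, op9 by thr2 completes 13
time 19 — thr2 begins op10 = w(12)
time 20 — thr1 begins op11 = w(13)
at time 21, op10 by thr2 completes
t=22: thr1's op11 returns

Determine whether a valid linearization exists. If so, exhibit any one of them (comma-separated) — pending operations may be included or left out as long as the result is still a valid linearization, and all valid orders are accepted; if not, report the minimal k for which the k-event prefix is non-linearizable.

linearizable — witness: op1, op2, op3, op4, op5, op6, op7, op8, op9, op10, op11

step 1: op1 w(13) — value 13
step 2: op2 r() → 13 — value 13
step 3: op3 w(13) — value 13
step 4: op4 r() → 13 — value 13
step 5: op5 r() → 13 — value 13
step 6: op6 w(13) — value 13
step 7: op7 r() → 13 — value 13
step 8: op8 r() → 13 — value 13
step 9: op9 r() → 13 — value 13
step 10: op10 w(12) — value 12
step 11: op11 w(13) — value 13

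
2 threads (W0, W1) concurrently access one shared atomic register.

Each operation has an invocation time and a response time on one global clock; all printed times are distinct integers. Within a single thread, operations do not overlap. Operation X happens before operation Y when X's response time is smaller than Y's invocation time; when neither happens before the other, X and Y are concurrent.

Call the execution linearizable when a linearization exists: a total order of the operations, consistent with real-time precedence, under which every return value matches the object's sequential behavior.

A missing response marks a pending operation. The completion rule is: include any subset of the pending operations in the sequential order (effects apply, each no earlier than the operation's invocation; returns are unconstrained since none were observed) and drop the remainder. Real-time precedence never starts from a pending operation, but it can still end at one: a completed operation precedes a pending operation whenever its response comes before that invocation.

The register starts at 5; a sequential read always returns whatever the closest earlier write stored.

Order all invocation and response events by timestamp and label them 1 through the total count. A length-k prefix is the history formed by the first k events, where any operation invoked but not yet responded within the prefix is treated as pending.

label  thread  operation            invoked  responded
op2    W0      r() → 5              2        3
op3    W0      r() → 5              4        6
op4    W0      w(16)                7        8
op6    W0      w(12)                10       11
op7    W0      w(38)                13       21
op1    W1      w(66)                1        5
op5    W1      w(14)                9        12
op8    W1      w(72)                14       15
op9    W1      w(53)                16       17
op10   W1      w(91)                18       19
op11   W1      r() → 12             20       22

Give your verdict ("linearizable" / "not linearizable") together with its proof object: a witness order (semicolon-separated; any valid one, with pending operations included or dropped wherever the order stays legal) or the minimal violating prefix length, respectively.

events 1..21 are fine; event 22 — the response of op11 at time 22 — makes the prefix non-linearizable
checked exhaustively: 30 real-time-consistent orders of 11 completed operations, zero legal atomic register replays
take op1, op2, op3, op4, op5, op6, op7, op8, op9, op10, op11: step 2 already fails, because op2 r() → 5 cannot occur there
take op1, op2, op3, op4, op5, op6, op8, op7, op9, op10, op11: step 2 already fails, because op2 r() → 5 cannot occur there

not linearizable — minimal violating prefix: 22 events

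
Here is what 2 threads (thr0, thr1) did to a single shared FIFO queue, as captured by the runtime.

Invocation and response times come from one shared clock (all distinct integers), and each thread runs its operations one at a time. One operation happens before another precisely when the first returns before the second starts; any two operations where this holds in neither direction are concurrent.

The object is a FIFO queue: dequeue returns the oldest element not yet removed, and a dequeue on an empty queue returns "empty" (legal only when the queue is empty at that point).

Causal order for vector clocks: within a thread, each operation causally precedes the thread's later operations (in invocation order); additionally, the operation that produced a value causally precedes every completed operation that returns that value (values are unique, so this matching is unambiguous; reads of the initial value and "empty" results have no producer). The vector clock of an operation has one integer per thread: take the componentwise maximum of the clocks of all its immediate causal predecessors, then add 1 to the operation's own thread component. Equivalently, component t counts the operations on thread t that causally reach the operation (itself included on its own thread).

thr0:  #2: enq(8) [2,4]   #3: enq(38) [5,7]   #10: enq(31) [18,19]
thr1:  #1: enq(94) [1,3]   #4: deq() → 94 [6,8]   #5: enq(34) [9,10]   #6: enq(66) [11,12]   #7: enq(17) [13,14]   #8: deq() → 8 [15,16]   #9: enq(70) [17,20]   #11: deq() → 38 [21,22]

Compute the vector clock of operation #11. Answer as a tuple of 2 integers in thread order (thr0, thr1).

VC(#1, invoked at 1): no causal predecessors; +1 on thr1 → (0, 1)
VC(#2, invoked at 2): no causal predecessors; +1 on thr0 → (1, 0)
#4 (invocation 6): componentwise max over VC(#1)=(0, 1), +1 at thr1, giving (0, 2)
#3 (invocation 5): componentwise max over VC(#2)=(1, 0), +1 at thr0, giving (2, 0)
#5 (invocation 9): componentwise max over VC(#4)=(0, 2), +1 at thr1, giving (0, 3)
#10 (invocation 18): componentwise max over VC(#3)=(2, 0), +1 at thr0, giving (3, 0)
#6 (invocation 11): componentwise max over VC(#5)=(0, 3), +1 at thr1, giving (0, 4)
#7 (invocation 13): componentwise max over VC(#6)=(0, 4), +1 at thr1, giving (0, 5)
#8 (invocation 15): componentwise max over VC(#2)=(1, 0), VC(#7)=(0, 5), +1 at thr1, giving (1, 6)
#9 (invocation 17): componentwise max over VC(#8)=(1, 6), +1 at thr1, giving (1, 7)
#11 (invocation 21): componentwise max over VC(#3)=(2, 0), VC(#9)=(1, 7), +1 at thr1, giving (2, 8)
target: VC(#11) = (2, 8)

(2, 8)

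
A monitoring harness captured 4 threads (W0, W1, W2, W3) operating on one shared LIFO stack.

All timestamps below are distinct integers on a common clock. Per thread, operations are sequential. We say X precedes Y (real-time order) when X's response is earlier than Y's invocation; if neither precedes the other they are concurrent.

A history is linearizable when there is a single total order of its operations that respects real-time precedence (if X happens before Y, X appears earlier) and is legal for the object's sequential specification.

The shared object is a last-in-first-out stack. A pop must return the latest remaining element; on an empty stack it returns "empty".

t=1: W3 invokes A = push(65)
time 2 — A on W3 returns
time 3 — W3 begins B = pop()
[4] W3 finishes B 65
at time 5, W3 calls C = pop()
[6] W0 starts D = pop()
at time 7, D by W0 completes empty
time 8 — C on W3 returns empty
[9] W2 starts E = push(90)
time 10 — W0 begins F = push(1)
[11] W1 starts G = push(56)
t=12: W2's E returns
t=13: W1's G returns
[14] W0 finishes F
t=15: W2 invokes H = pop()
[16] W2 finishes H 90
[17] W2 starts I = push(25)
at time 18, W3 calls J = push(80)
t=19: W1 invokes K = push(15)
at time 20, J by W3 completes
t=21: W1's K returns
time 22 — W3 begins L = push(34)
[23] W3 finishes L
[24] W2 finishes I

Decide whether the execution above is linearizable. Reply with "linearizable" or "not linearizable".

linearizable

one valid linearization: A, B, C, D, F, G, E, H, I, J, K, L
1. A push(65), leaving stack <65>
2. B pop() → 65, leaving stack <>
3. C pop() → empty, leaving stack <>
4. D pop() → empty, leaving stack <>
5. F push(1), leaving stack <1>
6. G push(56), leaving stack <1,56>
7. E push(90), leaving stack <1,56,90>
8. H pop() → 90, leaving stack <1,56>
9. I push(25), leaving stack <1,56,25>
10. J push(80), leaving stack <1,56,25,80>
11. K push(15), leaving stack <1,56,25,80,15>
12. L push(34), leaving stack <1,56,25,80,15,34>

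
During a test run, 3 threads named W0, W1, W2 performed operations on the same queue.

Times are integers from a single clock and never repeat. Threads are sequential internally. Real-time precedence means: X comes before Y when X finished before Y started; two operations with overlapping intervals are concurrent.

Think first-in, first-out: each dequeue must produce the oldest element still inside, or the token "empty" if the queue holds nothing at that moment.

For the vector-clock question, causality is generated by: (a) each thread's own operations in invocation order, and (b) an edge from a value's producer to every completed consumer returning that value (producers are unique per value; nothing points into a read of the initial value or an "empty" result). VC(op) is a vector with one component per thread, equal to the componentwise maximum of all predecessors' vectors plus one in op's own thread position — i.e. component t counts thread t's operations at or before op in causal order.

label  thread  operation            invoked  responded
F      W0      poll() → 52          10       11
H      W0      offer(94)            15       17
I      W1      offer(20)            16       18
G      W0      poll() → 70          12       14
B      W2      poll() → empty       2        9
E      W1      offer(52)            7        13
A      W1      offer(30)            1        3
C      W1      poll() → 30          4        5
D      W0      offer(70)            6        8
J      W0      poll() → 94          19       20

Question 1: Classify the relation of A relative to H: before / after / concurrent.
A spans [1,3], H spans [15,17]
resp(A)=3 < inv(H)=15

before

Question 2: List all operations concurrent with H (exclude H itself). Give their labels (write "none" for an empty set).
H spans [15,17]: anything still running between times 15 and 17 counts as concurrent
A [1,3]: before
B [2,9]: before
C [4,5]: before
D [6,8]: before
E [7,13]: before
F [10,11]: before
G [12,14]: before
I [16,18]: concurrent
J [19,20]: after

I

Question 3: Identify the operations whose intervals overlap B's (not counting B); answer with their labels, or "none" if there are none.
concurrent with B ([2,9]): every op whose interval crosses 2..9
A [1,3]: concurrent
C [4,5]: concurrent
D [6,8]: concurrent
E [7,13]: concurrent
F [10,11]: after
G [12,14]: after
H [15,17]: after
I [16,18]: after
J [19,20]: after

A, C, D, E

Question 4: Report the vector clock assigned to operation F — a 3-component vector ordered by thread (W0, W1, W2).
VC(B, invoked at 2): no causal predecessors; +1 on W2 → (0, 0, 1)
VC(A, invoked at 1): no causal predecessors; +1 on W1 → (0, 1, 0)
VC(D, invoked at 6): no causal predecessors; +1 on W0 → (1, 0, 0)
merge at C (invoked 4): VC(A)=(0, 1, 0), own-thread bump on W1 → (0, 2, 0)
merge at E (invoked 7): VC(C)=(0, 2, 0), own-thread bump on W1 → (0, 3, 0)
merge at I (invoked 16): VC(E)=(0, 3, 0), own-thread bump on W1 → (0, 4, 0)
merge at F (invoked 10): VC(D)=(1, 0, 0), VC(E)=(0, 3, 0), own-thread bump on W0 → (2, 3, 0)
merge at G (invoked 12): VC(D)=(1, 0, 0), VC(F)=(2, 3, 0), own-thread bump on W0 → (3, 3, 0)
merge at H (invoked 15): VC(G)=(3, 3, 0), own-thread bump on W0 → (4, 3, 0)
merge at J (invoked 19): VC(H)=(4, 3, 0), own-thread bump on W0 → (5, 3, 0)
target: VC(F) = (2, 3, 0)

(2, 3, 0)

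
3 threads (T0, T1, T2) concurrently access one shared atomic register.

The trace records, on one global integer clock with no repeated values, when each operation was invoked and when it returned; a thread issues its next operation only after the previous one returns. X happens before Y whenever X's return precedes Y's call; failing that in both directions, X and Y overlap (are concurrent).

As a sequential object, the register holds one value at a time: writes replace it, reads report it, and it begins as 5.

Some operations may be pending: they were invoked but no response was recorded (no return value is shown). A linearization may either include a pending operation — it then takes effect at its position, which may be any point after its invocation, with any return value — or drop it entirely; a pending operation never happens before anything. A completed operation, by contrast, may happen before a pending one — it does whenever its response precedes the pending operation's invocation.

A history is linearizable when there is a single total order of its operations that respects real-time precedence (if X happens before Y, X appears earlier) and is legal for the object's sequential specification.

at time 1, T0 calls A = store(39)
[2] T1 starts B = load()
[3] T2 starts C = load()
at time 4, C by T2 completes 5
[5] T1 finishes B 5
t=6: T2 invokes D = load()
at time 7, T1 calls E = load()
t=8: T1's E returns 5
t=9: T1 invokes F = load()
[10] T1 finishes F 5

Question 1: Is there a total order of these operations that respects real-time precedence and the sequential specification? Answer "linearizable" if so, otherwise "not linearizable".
one valid linearization: B, C, D, E, F
step 1: B load() → 5 — value 5
step 2: C load() → 5 — value 5
step 3: D load() (pending, included) — value 5
step 4: E load() → 5 — value 5
step 5: F load() → 5 — value 5

linearizable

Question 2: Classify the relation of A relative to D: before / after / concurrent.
A spans [1,…), D spans [6,…)
the intervals overlap in both directions

concurrent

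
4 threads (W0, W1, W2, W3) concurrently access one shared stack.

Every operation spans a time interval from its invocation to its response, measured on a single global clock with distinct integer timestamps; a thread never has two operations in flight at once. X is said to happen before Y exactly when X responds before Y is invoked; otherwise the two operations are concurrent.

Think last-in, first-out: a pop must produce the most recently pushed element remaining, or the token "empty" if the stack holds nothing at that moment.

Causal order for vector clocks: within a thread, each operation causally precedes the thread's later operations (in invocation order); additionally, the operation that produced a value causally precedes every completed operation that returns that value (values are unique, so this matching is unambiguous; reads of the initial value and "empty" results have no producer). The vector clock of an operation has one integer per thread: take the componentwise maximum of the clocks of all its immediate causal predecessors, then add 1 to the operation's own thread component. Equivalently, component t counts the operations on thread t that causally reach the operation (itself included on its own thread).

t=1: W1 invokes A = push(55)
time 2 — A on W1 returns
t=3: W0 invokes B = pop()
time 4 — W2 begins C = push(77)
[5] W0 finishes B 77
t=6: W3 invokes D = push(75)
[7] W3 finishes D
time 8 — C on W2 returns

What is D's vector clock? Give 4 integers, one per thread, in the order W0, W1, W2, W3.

invoked at 6, D has no predecessors; its own W3 bump gives (0, 0, 0, 1)
invoked at 4, C has no predecessors; its own W2 bump gives (0, 0, 1, 0)
invoked at 1, A has no predecessors; its own W1 bump gives (0, 1, 0, 0)
B, invoked 3, takes VC(C)=(0, 0, 1, 0) under max, adds 1 for W0 → (1, 0, 1, 0)
target: VC(D) = (0, 0, 0, 1)

(0, 0, 0, 1)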